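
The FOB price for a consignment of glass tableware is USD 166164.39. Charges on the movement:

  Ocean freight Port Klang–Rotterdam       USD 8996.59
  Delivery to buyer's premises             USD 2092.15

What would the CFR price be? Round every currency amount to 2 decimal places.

CFR price: USD 175160.98

Not relevant to the conversion: delivery — on the buyer under both terms; not part of either seller's price.
From FOB to CFR, the seller additionally bears: freight.
CFR price = 166164.39 + 8996.59 = 175160.98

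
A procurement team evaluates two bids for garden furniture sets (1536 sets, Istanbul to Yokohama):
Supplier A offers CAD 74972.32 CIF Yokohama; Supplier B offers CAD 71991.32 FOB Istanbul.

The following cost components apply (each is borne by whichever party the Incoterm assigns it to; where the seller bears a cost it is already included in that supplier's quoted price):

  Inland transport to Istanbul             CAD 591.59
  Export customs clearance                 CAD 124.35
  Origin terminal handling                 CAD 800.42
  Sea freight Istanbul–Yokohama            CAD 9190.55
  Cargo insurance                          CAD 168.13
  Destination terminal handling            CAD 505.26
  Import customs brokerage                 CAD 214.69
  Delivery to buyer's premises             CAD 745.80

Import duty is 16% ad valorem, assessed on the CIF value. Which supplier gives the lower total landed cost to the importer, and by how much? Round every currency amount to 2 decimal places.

Supplier A is cheaper by CAD 7398.11

Supplier A (CIF):
The CIF price already equals the CIF value: 74972.32
Import duty = 74972.32 × 16% = 11995.57
Buyer bears (A): 505.26 + 214.69 + 745.80 = 1465.75
Landed cost (A) = invoice 74972.32 + 1465.75 + duty 11995.57 = 88433.64
Supplier B (FOB):
CIF value = FOB price + freight + insurance = 71991.32 + 9190.55 + 168.13 = 81350.00
Import duty = 81350.00 × 16% = 13016.00
Buyer bears (B): 9190.55 + 168.13 + 505.26 + 214.69 + 745.80 = 10824.43
Landed cost (B) = invoice 71991.32 + 10824.43 + duty 13016.00 = 95831.75
Difference = |88433.64 − 95831.75| = 7398.11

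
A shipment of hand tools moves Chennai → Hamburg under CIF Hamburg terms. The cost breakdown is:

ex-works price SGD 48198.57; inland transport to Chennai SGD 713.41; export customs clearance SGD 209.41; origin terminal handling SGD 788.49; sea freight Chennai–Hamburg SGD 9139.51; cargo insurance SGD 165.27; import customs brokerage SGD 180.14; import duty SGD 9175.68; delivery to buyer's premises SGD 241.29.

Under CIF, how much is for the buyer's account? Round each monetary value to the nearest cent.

CIF: the seller pays costs through ocean freight and marine insurance to the destination port.
Seller's account: goods 48198.57 + inland to port 713.41 + export clearance 209.41 + origin terminal 788.49 + freight 9139.51 + insurance 165.27 = 59214.66
Buyer's account: brokerage 180.14 + duty 9175.68 + delivery 241.29 = 9597.11

Buyer's account: SGD 9597.11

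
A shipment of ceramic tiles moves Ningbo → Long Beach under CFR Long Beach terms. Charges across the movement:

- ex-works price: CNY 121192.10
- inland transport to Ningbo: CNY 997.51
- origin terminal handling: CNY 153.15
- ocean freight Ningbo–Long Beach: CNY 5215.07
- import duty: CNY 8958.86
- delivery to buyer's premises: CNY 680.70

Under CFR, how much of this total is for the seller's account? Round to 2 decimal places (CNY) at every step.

CFR: the seller pays costs through ocean freight to the destination port, but not insurance.
Seller's account: goods 121192.10 + inland to port 997.51 + origin terminal 153.15 + freight 5215.07 = 127557.83
Buyer's account: duty 8958.86 + delivery 680.70 = 9639.56

Seller's account: CNY 127557.83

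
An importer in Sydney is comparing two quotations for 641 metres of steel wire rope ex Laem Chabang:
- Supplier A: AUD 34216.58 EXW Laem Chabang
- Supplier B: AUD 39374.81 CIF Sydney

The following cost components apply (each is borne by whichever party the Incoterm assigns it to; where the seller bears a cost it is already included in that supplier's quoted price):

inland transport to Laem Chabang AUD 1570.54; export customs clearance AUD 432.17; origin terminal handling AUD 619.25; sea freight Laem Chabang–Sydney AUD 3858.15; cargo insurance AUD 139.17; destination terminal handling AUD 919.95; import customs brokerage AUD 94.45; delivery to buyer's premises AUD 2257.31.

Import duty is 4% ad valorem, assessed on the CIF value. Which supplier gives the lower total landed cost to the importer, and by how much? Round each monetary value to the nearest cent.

Supplier A (EXW):
CIF value = EXW price + inland to port + export clearance + origin terminal + freight + insurance = 34216.58 + 1570.54 + 432.17 + 619.25 + 3858.15 + 139.17 = 40835.86
Import duty = 40835.86 × 4% = 1633.43
Buyer bears (A): 1570.54 + 432.17 + 619.25 + 3858.15 + 139.17 + 919.95 + 94.45 + 2257.31 = 9890.99
Landed cost (A) = invoice 34216.58 + 9890.99 + duty 1633.43 = 45741.00
Supplier B (CIF):
The CIF price already equals the CIF value: 39374.81
Import duty = 39374.81 × 4% = 1574.99
Buyer bears (B): 919.95 + 94.45 + 2257.31 = 3271.71
Landed cost (B) = invoice 39374.81 + 3271.71 + duty 1574.99 = 44221.51
Difference = |45741.00 − 44221.51| = 1519.49

Supplier B is cheaper by AUD 1519.49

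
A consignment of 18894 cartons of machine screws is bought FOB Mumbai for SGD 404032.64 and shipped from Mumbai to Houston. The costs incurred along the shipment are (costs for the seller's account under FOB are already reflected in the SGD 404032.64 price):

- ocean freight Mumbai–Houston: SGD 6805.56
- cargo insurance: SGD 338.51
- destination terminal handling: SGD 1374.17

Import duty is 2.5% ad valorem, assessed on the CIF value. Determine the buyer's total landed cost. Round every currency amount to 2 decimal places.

Total landed cost: SGD 422830.30

FOB: the seller bears costs until goods are on board at the origin port; the buyer bears freight, insurance and all costs thereafter.
CIF value = FOB price + freight + insurance = 404032.64 + 6805.56 + 338.51 = 411176.71
Import duty = 411176.71 × 2.5% = 10279.42
Buyer bears: freight 6805.56 + insurance 338.51 + destination terminal 1374.17 + duty 10279.42 = 18797.66
Landed cost = invoice 404032.64 + 18797.66 = 422830.30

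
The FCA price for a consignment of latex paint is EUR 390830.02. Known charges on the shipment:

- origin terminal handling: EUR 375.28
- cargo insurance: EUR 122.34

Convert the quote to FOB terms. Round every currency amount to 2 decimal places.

FOB price: EUR 391205.30

Not relevant to the conversion: insurance — on the buyer under both terms; not part of either seller's price.
From FCA to FOB, the seller additionally bears: origin terminal.
FOB price = 390830.02 + 375.28 = 391205.30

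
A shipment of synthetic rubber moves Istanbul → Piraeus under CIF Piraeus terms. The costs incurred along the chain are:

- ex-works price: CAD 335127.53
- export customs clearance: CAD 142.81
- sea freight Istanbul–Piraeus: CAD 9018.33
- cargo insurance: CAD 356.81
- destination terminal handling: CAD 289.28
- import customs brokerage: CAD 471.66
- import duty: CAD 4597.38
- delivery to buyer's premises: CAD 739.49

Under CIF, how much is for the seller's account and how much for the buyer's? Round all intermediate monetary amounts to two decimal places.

Seller: CAD 344645.48; buyer: CAD 6097.81

CIF: the seller pays costs through ocean freight and marine insurance to the destination port.
Seller's account: goods 335127.53 + export clearance 142.81 + freight 9018.33 + insurance 356.81 = 344645.48
Buyer's account: destination terminal 289.28 + brokerage 471.66 + duty 4597.38 + delivery 739.49 = 6097.81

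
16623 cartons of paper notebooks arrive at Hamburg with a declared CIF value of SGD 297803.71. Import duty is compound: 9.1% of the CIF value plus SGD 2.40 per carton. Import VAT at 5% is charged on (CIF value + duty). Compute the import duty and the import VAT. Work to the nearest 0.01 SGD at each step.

Ad valorem component: 297803.71 × 9.1% = 27100.14
Specific component: 16623 × 2.40 = 39895.20
Import duty = 27100.14 + 39895.20 = 66995.34
VAT base = CIF + duty = 297803.71 + 66995.34 = 364799.05
Import VAT = 364799.05 × 5% = 18239.95

Import duty: SGD 66995.34; import VAT: SGD 18239.95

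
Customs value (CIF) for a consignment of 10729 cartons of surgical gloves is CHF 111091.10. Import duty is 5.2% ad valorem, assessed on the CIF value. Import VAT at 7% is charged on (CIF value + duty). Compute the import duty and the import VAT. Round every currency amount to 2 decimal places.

Import duty: CHF 5776.74; import VAT: CHF 8180.75

Import duty = 111091.10 × 5.2% = 5776.74
VAT base = CIF + duty = 111091.10 + 5776.74 = 116867.84
Import VAT = 116867.84 × 7% = 8180.75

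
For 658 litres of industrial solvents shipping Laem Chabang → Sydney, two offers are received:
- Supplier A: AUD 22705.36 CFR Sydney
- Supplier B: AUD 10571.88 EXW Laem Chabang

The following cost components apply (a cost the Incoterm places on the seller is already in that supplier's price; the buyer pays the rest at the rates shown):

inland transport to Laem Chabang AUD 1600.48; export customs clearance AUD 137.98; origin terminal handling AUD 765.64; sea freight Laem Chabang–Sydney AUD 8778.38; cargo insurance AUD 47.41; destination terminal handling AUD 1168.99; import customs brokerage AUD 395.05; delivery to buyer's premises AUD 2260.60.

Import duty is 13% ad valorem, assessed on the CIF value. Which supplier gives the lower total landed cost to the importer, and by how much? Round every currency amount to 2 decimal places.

Supplier A (CFR):
CIF value = CFR price + insurance = 22705.36 + 47.41 = 22752.77
Import duty = 22752.77 × 13% = 2957.86
Buyer bears (A): 47.41 + 1168.99 + 395.05 + 2260.60 = 3872.05
Landed cost (A) = invoice 22705.36 + 3872.05 + duty 2957.86 = 29535.27
Supplier B (EXW):
CIF value = EXW price + inland to port + export clearance + origin terminal + freight + insurance = 10571.88 + 1600.48 + 137.98 + 765.64 + 8778.38 + 47.41 = 21901.77
Import duty = 21901.77 × 13% = 2847.23
Buyer bears (B): 1600.48 + 137.98 + 765.64 + 8778.38 + 47.41 + 1168.99 + 395.05 + 2260.60 = 15154.53
Landed cost (B) = invoice 10571.88 + 15154.53 + duty 2847.23 = 28573.64
Difference = |29535.27 − 28573.64| = 961.63

Supplier B is cheaper by AUD 961.63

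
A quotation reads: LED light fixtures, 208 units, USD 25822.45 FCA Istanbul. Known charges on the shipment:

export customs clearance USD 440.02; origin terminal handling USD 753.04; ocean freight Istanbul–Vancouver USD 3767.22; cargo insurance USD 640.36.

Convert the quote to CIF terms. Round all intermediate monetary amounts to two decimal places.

Not relevant to the conversion: export clearance — on the seller under both FCA and CIF; already in the FCA price and stays in the CIF price.
From FCA to CIF, the seller additionally bears: origin terminal, freight, insurance.
CIF price = 25822.45 + 753.04 + 3767.22 + 640.36 = 30983.07

CIF price: USD 30983.07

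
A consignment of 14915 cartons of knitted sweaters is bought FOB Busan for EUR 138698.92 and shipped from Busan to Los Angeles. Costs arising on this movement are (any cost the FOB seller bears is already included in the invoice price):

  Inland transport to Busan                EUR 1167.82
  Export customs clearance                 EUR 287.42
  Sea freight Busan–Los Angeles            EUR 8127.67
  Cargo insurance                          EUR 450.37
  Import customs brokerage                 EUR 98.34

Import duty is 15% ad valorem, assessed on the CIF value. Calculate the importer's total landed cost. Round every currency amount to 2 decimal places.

FOB: the seller bears costs until goods are on board at the origin port; the buyer bears freight, insurance and all costs thereafter.
Already in the invoice (seller's account under FOB): inland to port, export clearance — exclude.
CIF value = FOB price + freight + insurance = 138698.92 + 8127.67 + 450.37 = 147276.96
Import duty = 147276.96 × 15% = 22091.54
Buyer bears: freight 8127.67 + insurance 450.37 + brokerage 98.34 + duty 22091.54 = 30767.92
Landed cost = invoice 138698.92 + 30767.92 = 169466.84

Total landed cost: EUR 169466.84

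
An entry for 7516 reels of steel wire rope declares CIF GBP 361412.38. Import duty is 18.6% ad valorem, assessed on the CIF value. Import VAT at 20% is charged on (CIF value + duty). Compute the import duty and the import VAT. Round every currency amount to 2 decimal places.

Import duty = 361412.38 × 18.6% = 67222.70
VAT base = CIF + duty = 361412.38 + 67222.70 = 428635.08
Import VAT = 428635.08 × 20% = 85727.02

Import duty: GBP 67222.70; import VAT: GBP 85727.02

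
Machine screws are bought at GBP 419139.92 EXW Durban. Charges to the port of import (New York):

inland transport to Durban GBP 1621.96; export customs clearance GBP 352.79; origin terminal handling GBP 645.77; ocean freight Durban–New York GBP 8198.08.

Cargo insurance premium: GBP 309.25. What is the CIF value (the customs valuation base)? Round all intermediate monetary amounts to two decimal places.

CIF = EXW price + pre-shipment costs + freight + insurance
CIF = 419139.92 + 1621.96 + 352.79 + 645.77 + 8198.08 + 309.25 = 430267.77

CIF value: GBP 430267.77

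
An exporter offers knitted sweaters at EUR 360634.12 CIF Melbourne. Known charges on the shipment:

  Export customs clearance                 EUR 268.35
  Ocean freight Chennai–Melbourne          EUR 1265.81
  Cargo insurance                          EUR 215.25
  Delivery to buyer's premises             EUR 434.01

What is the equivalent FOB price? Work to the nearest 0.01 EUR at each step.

Not relevant to the conversion: export clearance — on the seller under both CIF and FOB; already in the CIF price and stays in the FOB price. delivery — on the buyer under both terms; not part of either seller's price.
From CIF to FOB, the seller no longer bears: freight, insurance.
FOB price = 360634.12 − 1265.81 − 215.25 = 359153.06

FOB price: EUR 359153.06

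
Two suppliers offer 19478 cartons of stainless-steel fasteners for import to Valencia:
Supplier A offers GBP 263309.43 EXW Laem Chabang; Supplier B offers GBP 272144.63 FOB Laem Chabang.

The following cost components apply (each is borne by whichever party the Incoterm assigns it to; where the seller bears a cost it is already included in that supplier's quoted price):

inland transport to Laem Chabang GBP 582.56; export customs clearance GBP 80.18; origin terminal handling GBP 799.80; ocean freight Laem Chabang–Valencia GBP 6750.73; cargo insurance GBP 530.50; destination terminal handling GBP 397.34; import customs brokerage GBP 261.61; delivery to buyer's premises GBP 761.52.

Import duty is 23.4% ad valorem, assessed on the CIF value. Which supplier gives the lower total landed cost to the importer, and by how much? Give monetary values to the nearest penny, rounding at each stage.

Supplier A (EXW):
CIF value = EXW price + inland to port + export clearance + origin terminal + freight + insurance = 263309.43 + 582.56 + 80.18 + 799.80 + 6750.73 + 530.50 = 272053.20
Import duty = 272053.20 × 23.4% = 63660.45
Buyer bears (A): 582.56 + 80.18 + 799.80 + 6750.73 + 530.50 + 397.34 + 261.61 + 761.52 = 10164.24
Landed cost (A) = invoice 263309.43 + 10164.24 + duty 63660.45 = 337134.12
Supplier B (FOB):
CIF value = FOB price + freight + insurance = 272144.63 + 6750.73 + 530.50 = 279425.86
Import duty = 279425.86 × 23.4% = 65385.65
Buyer bears (B): 6750.73 + 530.50 + 397.34 + 261.61 + 761.52 = 8701.70
Landed cost (B) = invoice 272144.63 + 8701.70 + duty 65385.65 = 346231.98
Difference = |337134.12 − 346231.98| = 9097.86

Supplier A is cheaper by GBP 9097.86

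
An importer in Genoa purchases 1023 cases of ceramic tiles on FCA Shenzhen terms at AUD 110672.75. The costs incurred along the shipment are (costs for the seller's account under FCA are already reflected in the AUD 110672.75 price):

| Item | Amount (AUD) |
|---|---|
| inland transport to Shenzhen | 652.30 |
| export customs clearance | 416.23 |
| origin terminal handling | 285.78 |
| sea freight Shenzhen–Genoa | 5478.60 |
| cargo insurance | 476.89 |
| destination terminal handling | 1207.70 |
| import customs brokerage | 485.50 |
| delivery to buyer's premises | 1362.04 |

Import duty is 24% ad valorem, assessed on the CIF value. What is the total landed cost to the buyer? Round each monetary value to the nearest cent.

FCA: the seller delivers export-cleared goods to the carrier; the buyer bears costs from that point.
Already in the invoice (seller's account under FCA): inland to port, export clearance — exclude.
CIF value = FCA price + origin terminal + freight + insurance = 110672.75 + 285.78 + 5478.60 + 476.89 = 116914.02
Import duty = 116914.02 × 24% = 28059.36
Buyer bears: origin terminal 285.78 + freight 5478.60 + insurance 476.89 + destination terminal 1207.70 + brokerage 485.50 + delivery 1362.04 + duty 28059.36 = 37355.87
Landed cost = invoice 110672.75 + 37355.87 = 148028.62

Total landed cost: AUD 148028.62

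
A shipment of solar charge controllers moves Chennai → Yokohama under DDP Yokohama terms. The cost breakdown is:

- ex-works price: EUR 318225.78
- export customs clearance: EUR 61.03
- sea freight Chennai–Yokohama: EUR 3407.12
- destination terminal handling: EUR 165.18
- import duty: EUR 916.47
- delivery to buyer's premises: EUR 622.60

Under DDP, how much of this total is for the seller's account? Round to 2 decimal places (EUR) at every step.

Seller's account: EUR 323398.18

DDP: the seller bears all costs including import duty.
Seller's account: goods 318225.78 + export clearance 61.03 + freight 3407.12 + destination terminal 165.18 + duty 916.47 + delivery 622.60 = 323398.18
Buyer's account: 0.00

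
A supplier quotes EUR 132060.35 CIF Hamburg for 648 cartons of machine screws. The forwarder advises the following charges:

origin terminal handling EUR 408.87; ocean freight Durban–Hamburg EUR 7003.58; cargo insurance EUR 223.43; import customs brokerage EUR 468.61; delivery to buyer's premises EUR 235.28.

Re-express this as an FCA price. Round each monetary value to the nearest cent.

FCA price: EUR 124424.47

Not relevant to the conversion: brokerage, delivery — on the buyer under both terms; not part of either seller's price.
From CIF to FCA, the seller no longer bears: origin terminal, freight, insurance.
FCA price = 132060.35 − 408.87 − 7003.58 − 223.43 = 124424.47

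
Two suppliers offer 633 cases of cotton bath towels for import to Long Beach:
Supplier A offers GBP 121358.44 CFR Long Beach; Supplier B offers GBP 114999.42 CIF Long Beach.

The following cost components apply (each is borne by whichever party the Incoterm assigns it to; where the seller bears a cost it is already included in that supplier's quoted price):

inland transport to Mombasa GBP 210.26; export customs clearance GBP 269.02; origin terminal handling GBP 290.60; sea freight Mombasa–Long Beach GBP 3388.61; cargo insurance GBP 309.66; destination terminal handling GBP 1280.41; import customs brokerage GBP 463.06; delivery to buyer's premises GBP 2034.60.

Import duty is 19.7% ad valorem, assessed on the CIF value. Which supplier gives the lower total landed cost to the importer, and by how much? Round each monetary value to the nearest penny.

Supplier A (CFR):
CIF value = CFR price + insurance = 121358.44 + 309.66 = 121668.10
Import duty = 121668.10 × 19.7% = 23968.62
Buyer bears (A): 309.66 + 1280.41 + 463.06 + 2034.60 = 4087.73
Landed cost (A) = invoice 121358.44 + 4087.73 + duty 23968.62 = 149414.79
Supplier B (CIF):
The CIF price already equals the CIF value: 114999.42
Import duty = 114999.42 × 19.7% = 22654.89
Buyer bears (B): 1280.41 + 463.06 + 2034.60 = 3778.07
Landed cost (B) = invoice 114999.42 + 3778.07 + duty 22654.89 = 141432.38
Difference = |149414.79 − 141432.38| = 7982.41

Supplier B is cheaper by GBP 7982.41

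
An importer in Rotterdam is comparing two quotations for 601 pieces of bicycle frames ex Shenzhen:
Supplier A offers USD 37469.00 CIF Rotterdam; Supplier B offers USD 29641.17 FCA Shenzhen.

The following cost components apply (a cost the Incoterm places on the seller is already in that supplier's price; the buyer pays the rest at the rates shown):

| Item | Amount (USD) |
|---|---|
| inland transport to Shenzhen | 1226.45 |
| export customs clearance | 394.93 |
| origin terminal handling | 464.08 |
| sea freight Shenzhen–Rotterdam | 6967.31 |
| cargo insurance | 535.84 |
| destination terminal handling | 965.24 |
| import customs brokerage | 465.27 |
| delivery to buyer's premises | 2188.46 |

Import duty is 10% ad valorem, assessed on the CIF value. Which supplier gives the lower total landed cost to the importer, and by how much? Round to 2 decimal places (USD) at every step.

Supplier A is cheaper by USD 153.34

Supplier A (CIF):
The CIF price already equals the CIF value: 37469.00
Import duty = 37469.00 × 10% = 3746.90
Buyer bears (A): 965.24 + 465.27 + 2188.46 = 3618.97
Landed cost (A) = invoice 37469.00 + 3618.97 + duty 3746.90 = 44834.87
Supplier B (FCA):
CIF value = FCA price + origin terminal + freight + insurance = 29641.17 + 464.08 + 6967.31 + 535.84 = 37608.40
Import duty = 37608.40 × 10% = 3760.84
Buyer bears (B): 464.08 + 6967.31 + 535.84 + 965.24 + 465.27 + 2188.46 = 11586.20
Landed cost (B) = invoice 29641.17 + 11586.20 + duty 3760.84 = 44988.21
Difference = |44834.87 − 44988.21| = 153.34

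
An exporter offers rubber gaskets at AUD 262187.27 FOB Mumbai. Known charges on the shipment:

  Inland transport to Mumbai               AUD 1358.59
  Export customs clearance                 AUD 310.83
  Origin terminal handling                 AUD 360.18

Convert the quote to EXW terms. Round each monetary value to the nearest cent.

EXW price: AUD 260157.67

From FOB to EXW, the seller no longer bears: inland to port, export clearance, origin terminal.
EXW price = 262187.27 − 1358.59 − 310.83 − 360.18 = 260157.67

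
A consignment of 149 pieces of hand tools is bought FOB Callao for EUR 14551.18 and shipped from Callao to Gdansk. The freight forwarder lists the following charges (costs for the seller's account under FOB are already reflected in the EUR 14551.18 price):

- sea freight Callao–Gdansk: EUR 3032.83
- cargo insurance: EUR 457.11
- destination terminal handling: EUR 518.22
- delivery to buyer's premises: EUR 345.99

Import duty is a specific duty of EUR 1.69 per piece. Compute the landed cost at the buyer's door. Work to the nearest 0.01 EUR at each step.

FOB: the seller bears costs until goods are on board at the origin port; the buyer bears freight, insurance and all costs thereafter.
CIF value = FOB price + freight + insurance = 14551.18 + 3032.83 + 457.11 = 18041.12
Import duty = 149 × 1.69 = 251.81
Buyer bears: freight 3032.83 + insurance 457.11 + destination terminal 518.22 + delivery 345.99 + duty 251.81 = 4605.96
Landed cost = invoice 14551.18 + 4605.96 = 19157.14

Total landed cost: EUR 19157.14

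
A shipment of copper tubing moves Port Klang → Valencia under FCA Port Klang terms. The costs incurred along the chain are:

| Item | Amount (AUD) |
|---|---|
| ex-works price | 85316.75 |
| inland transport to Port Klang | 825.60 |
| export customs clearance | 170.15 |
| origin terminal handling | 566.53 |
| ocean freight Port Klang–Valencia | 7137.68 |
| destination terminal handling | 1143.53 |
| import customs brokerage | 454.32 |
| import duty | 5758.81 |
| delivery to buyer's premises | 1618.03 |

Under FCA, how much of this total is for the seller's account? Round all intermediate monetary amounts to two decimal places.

FCA: the seller delivers export-cleared goods to the carrier; the buyer bears costs from that point.
Seller's account: goods 85316.75 + inland to port 825.60 + export clearance 170.15 = 86312.50
Buyer's account: origin terminal 566.53 + freight 7137.68 + destination terminal 1143.53 + brokerage 454.32 + duty 5758.81 + delivery 1618.03 = 16678.90

Seller's account: AUD 86312.50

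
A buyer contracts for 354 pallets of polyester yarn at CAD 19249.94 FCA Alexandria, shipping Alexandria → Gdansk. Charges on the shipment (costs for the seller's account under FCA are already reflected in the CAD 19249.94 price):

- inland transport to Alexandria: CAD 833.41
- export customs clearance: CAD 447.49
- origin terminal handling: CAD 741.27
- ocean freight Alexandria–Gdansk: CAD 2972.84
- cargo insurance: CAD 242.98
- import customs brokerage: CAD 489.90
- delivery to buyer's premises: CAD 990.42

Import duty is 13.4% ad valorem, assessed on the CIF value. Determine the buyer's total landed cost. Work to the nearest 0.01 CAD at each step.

Total landed cost: CAD 27797.09

FCA: the seller delivers export-cleared goods to the carrier; the buyer bears costs from that point.
Already in the invoice (seller's account under FCA): inland to port, export clearance — exclude.
CIF value = FCA price + origin terminal + freight + insurance = 19249.94 + 741.27 + 2972.84 + 242.98 = 23207.03
Import duty = 23207.03 × 13.4% = 3109.74
Buyer bears: origin terminal 741.27 + freight 2972.84 + insurance 242.98 + brokerage 489.90 + delivery 990.42 + duty 3109.74 = 8547.15
Landed cost = invoice 19249.94 + 8547.15 = 27797.09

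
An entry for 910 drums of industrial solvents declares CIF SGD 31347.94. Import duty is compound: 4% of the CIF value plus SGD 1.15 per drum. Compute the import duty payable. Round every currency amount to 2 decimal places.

Import duty: SGD 2300.42

Ad valorem component: 31347.94 × 4% = 1253.92
Specific component: 910 × 1.15 = 1046.50
Import duty = 1253.92 + 1046.50 = 2300.42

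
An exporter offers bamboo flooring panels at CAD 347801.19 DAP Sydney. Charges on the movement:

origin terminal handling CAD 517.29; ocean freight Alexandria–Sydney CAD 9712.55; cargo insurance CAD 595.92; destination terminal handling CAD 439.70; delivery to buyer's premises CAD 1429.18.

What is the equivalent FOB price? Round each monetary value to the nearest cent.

FOB price: CAD 335623.84

Not relevant to the conversion: origin terminal — on the seller under both DAP and FOB; already in the DAP price and stays in the FOB price.
From DAP to FOB, the seller no longer bears: freight, insurance, destination terminal, delivery.
FOB price = 347801.19 − 9712.55 − 595.92 − 439.70 − 1429.18 = 335623.84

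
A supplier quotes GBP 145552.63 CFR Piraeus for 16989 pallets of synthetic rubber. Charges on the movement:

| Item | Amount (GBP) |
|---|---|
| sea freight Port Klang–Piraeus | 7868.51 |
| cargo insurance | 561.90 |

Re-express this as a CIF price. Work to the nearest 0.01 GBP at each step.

CIF price: GBP 146114.53

Not relevant to the conversion: freight — on the seller under both CFR and CIF; already in the CFR price and stays in the CIF price.
From CFR to CIF, the seller additionally bears: insurance.
CIF price = 145552.63 + 561.90 = 146114.53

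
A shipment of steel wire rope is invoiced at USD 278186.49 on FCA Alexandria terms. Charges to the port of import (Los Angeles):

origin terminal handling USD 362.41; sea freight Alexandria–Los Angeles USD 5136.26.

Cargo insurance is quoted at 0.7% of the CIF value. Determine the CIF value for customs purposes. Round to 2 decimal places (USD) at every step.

CIF value: USD 285684.95

Let C be the CIF value. C = FCA price + pre-shipment costs + freight + 0.7% × C
C − 0.7% × C = 278186.49 + 362.41 + 5136.26
0.993 × C = 283685.16
C = 283685.16 / 0.993 = 285684.95
Insurance premium = 0.7% × 285684.95 = 1999.79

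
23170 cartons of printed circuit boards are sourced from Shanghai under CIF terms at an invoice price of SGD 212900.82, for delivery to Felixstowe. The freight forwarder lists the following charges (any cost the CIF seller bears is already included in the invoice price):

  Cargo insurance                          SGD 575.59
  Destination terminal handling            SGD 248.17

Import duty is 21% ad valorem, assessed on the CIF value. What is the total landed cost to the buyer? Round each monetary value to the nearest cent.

Total landed cost: SGD 257858.16

CIF: the seller pays costs through ocean freight and marine insurance to the destination port.
Already in the invoice (seller's account under CIF): insurance — exclude.
The CIF price already equals the CIF value: 212900.82
Import duty = 212900.82 × 21% = 44709.17
Buyer bears: destination terminal 248.17 + duty 44709.17 = 44957.34
Landed cost = invoice 212900.82 + 44957.34 = 257858.16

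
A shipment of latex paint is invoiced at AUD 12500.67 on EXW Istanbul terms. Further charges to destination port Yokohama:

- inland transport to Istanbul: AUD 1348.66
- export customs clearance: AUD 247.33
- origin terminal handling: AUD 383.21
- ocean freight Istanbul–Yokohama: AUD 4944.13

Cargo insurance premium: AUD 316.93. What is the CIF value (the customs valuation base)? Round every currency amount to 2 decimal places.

CIF = EXW price + pre-shipment costs + freight + insurance
CIF = 12500.67 + 1348.66 + 247.33 + 383.21 + 4944.13 + 316.93 = 19740.93

CIF value: AUD 19740.93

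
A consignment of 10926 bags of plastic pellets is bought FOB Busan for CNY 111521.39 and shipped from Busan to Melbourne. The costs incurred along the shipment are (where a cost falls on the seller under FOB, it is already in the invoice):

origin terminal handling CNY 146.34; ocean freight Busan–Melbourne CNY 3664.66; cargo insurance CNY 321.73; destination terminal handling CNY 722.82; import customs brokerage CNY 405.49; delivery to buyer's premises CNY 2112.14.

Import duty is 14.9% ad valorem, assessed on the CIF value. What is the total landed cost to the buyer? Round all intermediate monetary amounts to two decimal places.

Total landed cost: CNY 135958.89

FOB: the seller bears costs until goods are on board at the origin port; the buyer bears freight, insurance and all costs thereafter.
Already in the invoice (seller's account under FOB): origin terminal — exclude.
CIF value = FOB price + freight + insurance = 111521.39 + 3664.66 + 321.73 = 115507.78
Import duty = 115507.78 × 14.9% = 17210.66
Buyer bears: freight 3664.66 + insurance 321.73 + destination terminal 722.82 + brokerage 405.49 + delivery 2112.14 + duty 17210.66 = 24437.50
Landed cost = invoice 111521.39 + 24437.50 = 135958.89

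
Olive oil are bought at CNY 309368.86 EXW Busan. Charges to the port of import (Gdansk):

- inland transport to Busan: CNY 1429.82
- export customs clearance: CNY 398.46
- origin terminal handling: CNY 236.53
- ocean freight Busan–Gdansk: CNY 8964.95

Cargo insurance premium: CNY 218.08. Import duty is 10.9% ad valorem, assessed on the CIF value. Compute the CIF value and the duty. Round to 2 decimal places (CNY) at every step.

CIF = EXW price + pre-shipment costs + freight + insurance
CIF = 309368.86 + 1429.82 + 398.46 + 236.53 + 8964.95 + 218.08 = 320616.70
Import duty = 320616.70 × 10.9% = 34947.22

CIF value: CNY 320616.70; import duty: CNY 34947.22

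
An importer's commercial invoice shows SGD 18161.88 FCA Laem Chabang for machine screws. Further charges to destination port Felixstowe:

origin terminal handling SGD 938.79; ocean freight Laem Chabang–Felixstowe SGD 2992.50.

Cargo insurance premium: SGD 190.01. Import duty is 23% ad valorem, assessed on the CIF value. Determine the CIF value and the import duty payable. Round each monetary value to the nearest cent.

CIF = FCA price + pre-shipment costs + freight + insurance
CIF = 18161.88 + 938.79 + 2992.50 + 190.01 = 22283.18
Import duty = 22283.18 × 23% = 5125.13

CIF value: SGD 22283.18; import duty: SGD 5125.13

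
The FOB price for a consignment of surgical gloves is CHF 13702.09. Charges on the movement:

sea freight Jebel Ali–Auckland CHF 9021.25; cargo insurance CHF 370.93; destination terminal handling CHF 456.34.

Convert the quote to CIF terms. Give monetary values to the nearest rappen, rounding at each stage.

Not relevant to the conversion: destination terminal — on the buyer under both terms; not part of either seller's price.
From FOB to CIF, the seller additionally bears: freight, insurance.
CIF price = 13702.09 + 9021.25 + 370.93 = 23094.27

CIF price: CHF 23094.27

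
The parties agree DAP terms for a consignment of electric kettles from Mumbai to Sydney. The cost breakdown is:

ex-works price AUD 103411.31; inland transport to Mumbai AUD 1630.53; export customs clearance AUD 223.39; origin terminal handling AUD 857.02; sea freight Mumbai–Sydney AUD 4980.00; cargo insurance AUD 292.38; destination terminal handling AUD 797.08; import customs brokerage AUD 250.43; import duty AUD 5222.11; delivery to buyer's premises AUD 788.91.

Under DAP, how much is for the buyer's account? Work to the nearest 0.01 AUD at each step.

DAP: the seller bears all costs to the named destination except import duty and clearance.
Seller's account: goods 103411.31 + inland to port 1630.53 + export clearance 223.39 + origin terminal 857.02 + freight 4980.00 + insurance 292.38 + destination terminal 797.08 + delivery 788.91 = 112980.62
Buyer's account: brokerage 250.43 + duty 5222.11 = 5472.54

Buyer's account: AUD 5472.54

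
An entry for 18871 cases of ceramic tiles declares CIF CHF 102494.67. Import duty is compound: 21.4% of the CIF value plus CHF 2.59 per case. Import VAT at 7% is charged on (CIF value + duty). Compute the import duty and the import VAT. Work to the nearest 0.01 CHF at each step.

Ad valorem component: 102494.67 × 21.4% = 21933.86
Specific component: 18871 × 2.59 = 48875.89
Import duty = 21933.86 + 48875.89 = 70809.75
VAT base = CIF + duty = 102494.67 + 70809.75 = 173304.42
Import VAT = 173304.42 × 7% = 12131.31

Import duty: CHF 70809.75; import VAT: CHF 12131.31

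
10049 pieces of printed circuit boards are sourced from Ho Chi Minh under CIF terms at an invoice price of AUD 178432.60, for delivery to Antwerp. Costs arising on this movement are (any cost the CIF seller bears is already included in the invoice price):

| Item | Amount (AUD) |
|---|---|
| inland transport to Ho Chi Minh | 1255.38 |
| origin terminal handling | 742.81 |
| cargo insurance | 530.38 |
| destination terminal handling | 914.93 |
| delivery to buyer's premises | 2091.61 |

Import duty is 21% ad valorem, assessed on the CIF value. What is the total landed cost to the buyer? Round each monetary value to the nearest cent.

CIF: the seller pays costs through ocean freight and marine insurance to the destination port.
Already in the invoice (seller's account under CIF): inland to port, origin terminal, insurance — exclude.
The CIF price already equals the CIF value: 178432.60
Import duty = 178432.60 × 21% = 37470.85
Buyer bears: destination terminal 914.93 + delivery 2091.61 + duty 37470.85 = 40477.39
Landed cost = invoice 178432.60 + 40477.39 = 218909.99

Total landed cost: AUD 218909.99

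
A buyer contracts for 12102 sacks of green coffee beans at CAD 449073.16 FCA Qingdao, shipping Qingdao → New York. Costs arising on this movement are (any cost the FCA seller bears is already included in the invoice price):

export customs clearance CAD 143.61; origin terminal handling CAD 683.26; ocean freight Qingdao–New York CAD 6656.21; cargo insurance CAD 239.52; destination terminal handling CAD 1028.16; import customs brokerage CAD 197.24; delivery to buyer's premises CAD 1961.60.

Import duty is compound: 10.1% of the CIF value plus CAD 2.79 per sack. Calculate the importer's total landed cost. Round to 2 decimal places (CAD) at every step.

Total landed cost: CAD 539725.60

FCA: the seller delivers export-cleared goods to the carrier; the buyer bears costs from that point.
Already in the invoice (seller's account under FCA): export clearance — exclude.
CIF value = FCA price + origin terminal + freight + insurance = 449073.16 + 683.26 + 6656.21 + 239.52 = 456652.15
Ad valorem component: 456652.15 × 10.1% = 46121.87
Specific component: 12102 × 2.79 = 33764.58
Import duty = 46121.87 + 33764.58 = 79886.45
Buyer bears: origin terminal 683.26 + freight 6656.21 + insurance 239.52 + destination terminal 1028.16 + brokerage 197.24 + delivery 1961.60 + duty 79886.45 = 90652.44
Landed cost = invoice 449073.16 + 90652.44 = 539725.60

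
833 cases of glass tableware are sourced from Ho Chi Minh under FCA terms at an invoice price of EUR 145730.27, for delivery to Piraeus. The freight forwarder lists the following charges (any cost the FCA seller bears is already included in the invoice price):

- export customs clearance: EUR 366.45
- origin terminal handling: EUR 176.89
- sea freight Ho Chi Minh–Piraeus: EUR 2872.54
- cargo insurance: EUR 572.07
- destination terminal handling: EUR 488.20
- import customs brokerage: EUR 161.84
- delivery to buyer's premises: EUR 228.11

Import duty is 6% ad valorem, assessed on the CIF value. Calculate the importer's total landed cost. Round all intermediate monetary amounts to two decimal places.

FCA: the seller delivers export-cleared goods to the carrier; the buyer bears costs from that point.
Already in the invoice (seller's account under FCA): export clearance — exclude.
CIF value = FCA price + origin terminal + freight + insurance = 145730.27 + 176.89 + 2872.54 + 572.07 = 149351.77
Import duty = 149351.77 × 6% = 8961.11
Buyer bears: origin terminal 176.89 + freight 2872.54 + insurance 572.07 + destination terminal 488.20 + brokerage 161.84 + delivery 228.11 + duty 8961.11 = 13460.76
Landed cost = invoice 145730.27 + 13460.76 = 159191.03

Total landed cost: EUR 159191.03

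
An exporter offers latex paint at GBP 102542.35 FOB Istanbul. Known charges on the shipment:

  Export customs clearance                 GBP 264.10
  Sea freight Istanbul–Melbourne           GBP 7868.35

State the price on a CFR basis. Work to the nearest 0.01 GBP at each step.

Not relevant to the conversion: export clearance — on the seller under both FOB and CFR; already in the FOB price and stays in the CFR price.
From FOB to CFR, the seller additionally bears: freight.
CFR price = 102542.35 + 7868.35 = 110410.70

CFR price: GBP 110410.70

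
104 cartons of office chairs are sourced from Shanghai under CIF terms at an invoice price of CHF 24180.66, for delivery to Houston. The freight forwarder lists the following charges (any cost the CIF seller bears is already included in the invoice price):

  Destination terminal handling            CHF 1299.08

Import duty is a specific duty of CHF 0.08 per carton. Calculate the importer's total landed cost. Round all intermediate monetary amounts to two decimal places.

CIF: the seller pays costs through ocean freight and marine insurance to the destination port.
The CIF price already equals the CIF value: 24180.66
Import duty = 104 × 0.08 = 8.32
Buyer bears: destination terminal 1299.08 + duty 8.32 = 1307.40
Landed cost = invoice 24180.66 + 1307.40 = 25488.06

Total landed cost: CHF 25488.06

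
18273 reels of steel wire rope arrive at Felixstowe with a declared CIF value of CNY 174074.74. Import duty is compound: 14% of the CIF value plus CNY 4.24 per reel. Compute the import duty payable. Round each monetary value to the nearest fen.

Import duty: CNY 101847.98

Ad valorem component: 174074.74 × 14% = 24370.46
Specific component: 18273 × 4.24 = 77477.52
Import duty = 24370.46 + 77477.52 = 101847.98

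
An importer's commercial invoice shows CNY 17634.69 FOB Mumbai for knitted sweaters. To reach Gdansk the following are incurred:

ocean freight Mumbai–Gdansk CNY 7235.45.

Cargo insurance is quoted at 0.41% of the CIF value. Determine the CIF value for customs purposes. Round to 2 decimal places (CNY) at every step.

Let C be the CIF value. C = FOB price + freight + 0.41% × C
C − 0.41% × C = 17634.69 + 7235.45
0.9959 × C = 24870.14
C = 24870.14 / 0.9959 = 24972.53
Insurance premium = 0.41% × 24972.53 = 102.39

CIF value: CNY 24972.53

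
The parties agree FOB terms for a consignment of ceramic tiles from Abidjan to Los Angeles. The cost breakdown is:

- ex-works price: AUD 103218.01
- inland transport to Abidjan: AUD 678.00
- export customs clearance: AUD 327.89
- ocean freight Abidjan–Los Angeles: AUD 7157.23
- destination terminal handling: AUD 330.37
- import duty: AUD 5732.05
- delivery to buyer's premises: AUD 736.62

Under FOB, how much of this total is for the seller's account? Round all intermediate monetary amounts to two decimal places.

Seller's account: AUD 104223.90

FOB: the seller bears costs until goods are on board at the origin port; the buyer bears freight, insurance and all costs thereafter.
Seller's account: goods 103218.01 + inland to port 678.00 + export clearance 327.89 = 104223.90
Buyer's account: freight 7157.23 + destination terminal 330.37 + duty 5732.05 + delivery 736.62 = 13956.27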